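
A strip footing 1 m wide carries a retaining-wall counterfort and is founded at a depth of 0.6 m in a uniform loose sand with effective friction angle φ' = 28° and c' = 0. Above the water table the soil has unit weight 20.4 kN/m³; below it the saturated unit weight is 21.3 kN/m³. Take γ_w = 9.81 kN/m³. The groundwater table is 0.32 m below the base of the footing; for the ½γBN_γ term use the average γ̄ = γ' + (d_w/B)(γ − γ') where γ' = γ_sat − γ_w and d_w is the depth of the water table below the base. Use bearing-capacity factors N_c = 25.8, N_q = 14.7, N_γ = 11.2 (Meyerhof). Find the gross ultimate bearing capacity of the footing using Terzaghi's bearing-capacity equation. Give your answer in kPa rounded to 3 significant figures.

q_ult ≈ 260 kPa

Effective surcharge at the founding depth q = γ·D_f = 20.4 × 0.6 = 12.24 kPa.
With d_w = 0.32 m < B, γ̄ = 11.49 + (0.32/1) × (20.4 − 11.49) = 14.341 kN/m³.
q_ult = q·N_q + 0.5·γ·B·N_γ
     = 12.24 × 14.7 + 0.5 × 14.341 × 1 × 11.2
     = 179.93 + 80.311 = 260.24 kPa.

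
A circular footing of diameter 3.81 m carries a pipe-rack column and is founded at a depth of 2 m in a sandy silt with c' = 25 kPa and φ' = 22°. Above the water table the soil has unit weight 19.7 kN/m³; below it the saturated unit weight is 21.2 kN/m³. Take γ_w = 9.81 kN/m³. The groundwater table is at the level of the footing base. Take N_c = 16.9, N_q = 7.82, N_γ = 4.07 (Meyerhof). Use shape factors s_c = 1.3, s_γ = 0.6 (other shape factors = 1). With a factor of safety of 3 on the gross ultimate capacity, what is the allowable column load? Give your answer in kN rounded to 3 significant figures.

Effective surcharge at the founding depth q = γ·D_f = 19.7 × 2 = 39.4 kPa.
The water table coincides with the base, so in the self-weight term γ → γ' = 11.39 kN/m³.
q_ult = c·N_c·s_c + q·N_q + 0.5·γ·B·N_γ·s_γ
     = 25 × 16.9 × 1.3 + 39.4 × 7.82 + 0.5 × 11.39 × 3.81 × 4.07 × 0.6
     = 549.25 + 308.11 + 52.986 = 910.34 kPa.
Gross allowable pressure q_all = 910.34 / 3 = 303.45 kPa.
Footing area = 11.4009 m², so allowable column load = 303.45 × 11.4009 = 3459.6 kN.

P_all ≈ 3460 kN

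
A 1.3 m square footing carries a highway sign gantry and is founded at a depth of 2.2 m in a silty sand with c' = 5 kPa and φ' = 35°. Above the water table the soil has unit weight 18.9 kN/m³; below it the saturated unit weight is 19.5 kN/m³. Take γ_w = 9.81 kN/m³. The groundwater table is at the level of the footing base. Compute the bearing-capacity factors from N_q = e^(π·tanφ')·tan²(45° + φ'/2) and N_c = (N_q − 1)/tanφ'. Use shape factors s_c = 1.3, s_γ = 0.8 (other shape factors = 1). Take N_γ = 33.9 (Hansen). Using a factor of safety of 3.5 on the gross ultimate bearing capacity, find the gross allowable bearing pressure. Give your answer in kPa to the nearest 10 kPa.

q_all ≈ 530 kPa

N_q = e^(π·tan35°)·tan²(62.5°) = 33.3; N_c = (N_q − 1)/tanφ' = 46.12.
Overburden at base level: q = 18.9 × 2.2 = 41.58 kPa.
Below the base the soil is submerged, so the ½γBN_γ term uses γ' = 19.5 − 9.81 = 9.69 kN/m³.
Cohesion term c·N_c·s_c = 5 × 46.124 × 1.3 = 299.8 kPa; surcharge term q·N_q = 41.58 × 33.296 = 1384.5 kPa; self-weight term 0.5·γ·B·N_γ·s_γ = 0.5 × 9.69 × 1.3 × 33.9 × 0.8 = 170.82 kPa.
q_ult = 299.8 + 1384.5 + 170.82 = 1855.1 kPa.
q_all = 1855.1 / 3.5 = 530.02 kPa.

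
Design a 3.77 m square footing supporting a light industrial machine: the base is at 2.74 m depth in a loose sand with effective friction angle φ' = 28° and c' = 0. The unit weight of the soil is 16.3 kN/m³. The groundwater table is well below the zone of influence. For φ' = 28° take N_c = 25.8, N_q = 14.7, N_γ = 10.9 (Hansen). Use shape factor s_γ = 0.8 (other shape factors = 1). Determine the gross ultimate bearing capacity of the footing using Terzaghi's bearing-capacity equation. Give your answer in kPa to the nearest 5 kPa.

q = γ·D_f = 16.3 × 2.74 = 44.662 kPa.
q·N_q = 44.662 × 14.7 = 656.53 kPa
0.5·γ·B·N_γ·s_γ = 0.5 × 16.3 × 3.77 × 10.9 × 0.8 = 267.93 kPa
q_ult = 656.53 + 267.93 = 924.46 kPa.

q_ult ≈ 925 kPa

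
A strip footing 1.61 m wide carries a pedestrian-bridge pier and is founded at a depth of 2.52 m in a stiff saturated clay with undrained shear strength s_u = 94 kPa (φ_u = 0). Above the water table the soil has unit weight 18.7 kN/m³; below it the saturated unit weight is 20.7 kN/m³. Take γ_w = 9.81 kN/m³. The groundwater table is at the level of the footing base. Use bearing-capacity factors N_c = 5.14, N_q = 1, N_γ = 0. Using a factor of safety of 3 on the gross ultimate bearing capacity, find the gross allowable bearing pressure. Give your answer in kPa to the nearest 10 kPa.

Effective surcharge at the founding depth q = γ·D_f = 18.7 × 2.52 = 47.124 kPa.
q_ult = c·N_c + q·N_q
     = 94 × 5.14 + 47.124 × 1
     = 483.16 + 47.124 = 530.28 kPa.
q_all = 530.28 / 3 = 176.76 kPa.

q_all ≈ 180 kPa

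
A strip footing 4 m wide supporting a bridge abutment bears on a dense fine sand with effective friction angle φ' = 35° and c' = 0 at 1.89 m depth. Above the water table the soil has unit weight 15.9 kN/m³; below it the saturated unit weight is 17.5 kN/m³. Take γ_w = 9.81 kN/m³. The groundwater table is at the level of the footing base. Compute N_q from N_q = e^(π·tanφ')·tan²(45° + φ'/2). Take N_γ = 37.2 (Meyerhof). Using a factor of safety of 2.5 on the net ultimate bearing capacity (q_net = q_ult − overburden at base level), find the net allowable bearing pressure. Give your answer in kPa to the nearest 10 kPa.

q_all(net) ≈ 620 kPa

N_q = e^(π·tan35°)·tan²(62.5°) = 33.3.
Effective surcharge at the founding depth q = γ·D_f = 15.9 × 1.89 = 30.051 kPa.
The water table coincides with the base, so in the self-weight term γ → γ' = 7.69 kN/m³.
q_ult = q·N_q + 0.5·γ·B·N_γ
     = 30.051 × 33.296 + 0.5 × 7.69 × 4 × 37.2
     = 1000.6 + 572.14 = 1572.7 kPa.
q_net = 1572.7 − 30.051 = 1542.7 kPa.
q_all(net) = 1542.7 / 2.5 = 617.07 kPa.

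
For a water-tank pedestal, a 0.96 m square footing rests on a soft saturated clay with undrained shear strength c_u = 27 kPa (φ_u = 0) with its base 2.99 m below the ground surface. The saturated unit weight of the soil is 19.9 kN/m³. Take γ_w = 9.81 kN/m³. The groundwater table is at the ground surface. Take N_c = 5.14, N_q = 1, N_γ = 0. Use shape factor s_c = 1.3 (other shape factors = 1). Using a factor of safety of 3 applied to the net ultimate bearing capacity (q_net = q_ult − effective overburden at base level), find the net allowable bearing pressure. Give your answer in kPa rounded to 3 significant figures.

q_all(net) ≈ 60.1 kPa

Water table at ground surface, so effective unit weight γ' = 19.9 − 9.81 = 10.09 kN/m³ is used throughout; overburden q = 10.09 × 2.99 = 30.169 kPa.
Cohesion term c·N_c·s_c = 27 × 5.14 × 1.3 = 180.41 kPa; surcharge term q·N_q = 30.169 × 1 = 30.169 kPa.
q_ult = 180.41 + 30.169 = 210.58 kPa.
Net ultimate: q_net = 210.58 − 30.169 = 180.41 kPa.
q_all(net) = 180.41 / 3 = 60.138 kPa.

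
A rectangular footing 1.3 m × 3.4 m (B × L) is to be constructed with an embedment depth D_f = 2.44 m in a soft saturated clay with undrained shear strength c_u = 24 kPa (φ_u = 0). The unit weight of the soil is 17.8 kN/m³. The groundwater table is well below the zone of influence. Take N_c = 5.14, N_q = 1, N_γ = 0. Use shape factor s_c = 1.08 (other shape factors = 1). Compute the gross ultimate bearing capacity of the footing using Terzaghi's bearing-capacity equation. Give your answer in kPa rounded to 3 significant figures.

q_ult ≈ 177 kPa

q = γ·D_f = 17.8 × 2.44 = 43.432 kPa.
c·N_c·s_c = 24 × 5.14 × 1.08 = 133.23 kPa
q·N_q = 43.432 × 1 = 43.432 kPa
q_ult = 133.23 + 43.432 = 176.66 kPa.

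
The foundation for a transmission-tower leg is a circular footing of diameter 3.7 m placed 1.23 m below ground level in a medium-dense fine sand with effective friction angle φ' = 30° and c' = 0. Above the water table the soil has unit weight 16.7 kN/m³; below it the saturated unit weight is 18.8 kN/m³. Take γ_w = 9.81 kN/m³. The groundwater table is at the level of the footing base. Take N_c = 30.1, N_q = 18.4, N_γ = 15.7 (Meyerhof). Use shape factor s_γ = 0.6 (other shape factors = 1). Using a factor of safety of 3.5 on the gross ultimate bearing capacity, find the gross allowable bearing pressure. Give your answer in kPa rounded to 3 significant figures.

q_all ≈ 153 kPa

Overburden at base level: q = 16.7 × 1.23 = 20.541 kPa.
Below the base the soil is submerged, so the ½γBN_γ term uses γ' = 18.8 − 9.81 = 8.99 kN/m³.
Surcharge term q·N_q = 20.541 × 18.4 = 377.95 kPa; self-weight term 0.5·γ·B·N_γ·s_γ = 0.5 × 8.99 × 3.7 × 15.7 × 0.6 = 156.67 kPa.
q_ult = 377.95 + 156.67 = 534.62 kPa.
q_all = 534.62 / 3.5 = 152.75 kPa.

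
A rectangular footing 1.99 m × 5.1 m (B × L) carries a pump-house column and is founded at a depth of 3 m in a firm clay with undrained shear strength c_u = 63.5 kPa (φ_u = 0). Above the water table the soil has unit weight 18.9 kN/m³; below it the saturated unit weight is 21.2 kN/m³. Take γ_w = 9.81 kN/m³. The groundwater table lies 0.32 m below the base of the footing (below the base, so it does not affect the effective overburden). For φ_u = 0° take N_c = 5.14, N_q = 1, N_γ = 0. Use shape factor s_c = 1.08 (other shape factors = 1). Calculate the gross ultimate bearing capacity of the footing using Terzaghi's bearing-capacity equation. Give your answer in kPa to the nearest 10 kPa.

q_ult ≈ 410 kPa

Overburden at base level: q = 18.9 × 3 = 56.7 kPa.
Cohesion term c·N_c·s_c = 63.5 × 5.14 × 1.08 = 352.5 kPa; surcharge term q·N_q = 56.7 × 1 = 56.7 kPa.
q_ult = 352.5 + 56.7 = 409.2 kPa.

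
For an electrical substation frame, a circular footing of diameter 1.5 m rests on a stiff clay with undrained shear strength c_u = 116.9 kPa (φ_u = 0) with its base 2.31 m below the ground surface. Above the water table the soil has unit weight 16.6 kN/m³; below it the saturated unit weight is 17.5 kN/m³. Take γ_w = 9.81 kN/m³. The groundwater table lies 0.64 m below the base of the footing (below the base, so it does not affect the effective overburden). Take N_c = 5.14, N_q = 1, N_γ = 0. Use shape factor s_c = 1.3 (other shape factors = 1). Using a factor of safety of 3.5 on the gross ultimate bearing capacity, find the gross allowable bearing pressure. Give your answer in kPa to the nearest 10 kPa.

Effective surcharge at the founding depth q = γ·D_f = 16.6 × 2.31 = 38.346 kPa.
q_ult = c·N_c·s_c + q·N_q
     = 116.9 × 5.14 × 1.3 + 38.346 × 1
     = 781.13 + 38.346 = 819.47 kPa.
q_all = 819.47 / 3.5 = 234.13 kPa.

q_all ≈ 230 kPa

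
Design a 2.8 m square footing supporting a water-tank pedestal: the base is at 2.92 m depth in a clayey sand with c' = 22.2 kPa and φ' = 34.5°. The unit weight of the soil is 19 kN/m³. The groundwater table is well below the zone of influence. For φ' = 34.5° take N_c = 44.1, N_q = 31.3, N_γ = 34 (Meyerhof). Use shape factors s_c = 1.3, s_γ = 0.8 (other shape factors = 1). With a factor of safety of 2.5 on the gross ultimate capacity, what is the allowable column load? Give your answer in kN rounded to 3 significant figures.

Overburden at base level: q = 19 × 2.92 = 55.48 kPa.
Cohesion term c·N_c·s_c = 22.2 × 44.1 × 1.3 = 1272.7 kPa; surcharge term q·N_q = 55.48 × 31.3 = 1736.5 kPa; self-weight term 0.5·γ·B·N_γ·s_γ = 0.5 × 19 × 2.8 × 34 × 0.8 = 723.52 kPa.
q_ult = 1272.7 + 1736.5 + 723.52 = 3732.8 kPa.
Gross allowable pressure q_all = 3732.8 / 2.5 = 1493.1 kPa.
Footing area = 7.84 m², so allowable column load = 1493.1 × 7.84 = 11706 kN.

P_all ≈ 11700 kN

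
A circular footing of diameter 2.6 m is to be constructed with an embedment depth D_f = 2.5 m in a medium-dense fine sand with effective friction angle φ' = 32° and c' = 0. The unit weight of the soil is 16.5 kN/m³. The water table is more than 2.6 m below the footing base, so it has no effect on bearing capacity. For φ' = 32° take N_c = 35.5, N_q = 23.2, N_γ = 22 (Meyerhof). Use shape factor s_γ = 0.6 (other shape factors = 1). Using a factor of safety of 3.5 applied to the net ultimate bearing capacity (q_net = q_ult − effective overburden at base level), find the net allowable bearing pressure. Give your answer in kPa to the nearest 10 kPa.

q = γ·D_f = 16.5 × 2.5 = 41.25 kPa.
q·N_q = 41.25 × 23.2 = 957 kPa
0.5·γ·B·N_γ·s_γ = 0.5 × 16.5 × 2.6 × 22 × 0.6 = 283.14 kPa
q_ult = 957 + 283.14 = 1240.1 kPa.
Net ultimate: q_net = 1240.1 − 41.25 = 1198.9 kPa.
q_all(net) = 1198.9 / 3.5 = 342.54 kPa.

q_all(net) ≈ 340 kPa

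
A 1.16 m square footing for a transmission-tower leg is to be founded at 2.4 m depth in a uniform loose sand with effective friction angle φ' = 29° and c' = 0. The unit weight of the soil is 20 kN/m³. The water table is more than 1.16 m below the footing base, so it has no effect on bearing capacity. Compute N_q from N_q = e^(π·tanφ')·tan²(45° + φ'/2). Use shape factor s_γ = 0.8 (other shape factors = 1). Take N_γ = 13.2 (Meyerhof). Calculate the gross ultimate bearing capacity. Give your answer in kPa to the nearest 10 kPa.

q_ult ≈ 910 kPa

tan29° = 0.5543, so N_q = e^(π×0.5543)·tan²(59.5°) = 5.705 × 2.882 = 16.44.
Overburden at base level: q = 20 × 2.4 = 48 kPa.
Surcharge term q·N_q = 48 × 16.443 = 789.28 kPa; self-weight term 0.5·γ·B·N_γ·s_γ = 0.5 × 20 × 1.16 × 13.2 × 0.8 = 122.5 kPa.
q_ult = 789.28 + 122.5 = 911.77 kPa.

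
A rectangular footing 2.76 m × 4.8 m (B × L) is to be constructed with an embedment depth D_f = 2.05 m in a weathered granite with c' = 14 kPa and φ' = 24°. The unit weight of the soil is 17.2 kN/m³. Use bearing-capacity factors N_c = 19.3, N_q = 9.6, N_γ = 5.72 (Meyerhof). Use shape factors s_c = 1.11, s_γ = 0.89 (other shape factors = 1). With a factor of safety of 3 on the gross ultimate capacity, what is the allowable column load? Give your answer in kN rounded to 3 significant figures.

P_all ≈ 3350 kN

Overburden at base level: q = 17.2 × 2.05 = 35.26 kPa.
Cohesion term c·N_c·s_c = 14 × 19.3 × 1.11 = 299.92 kPa; surcharge term q·N_q = 35.26 × 9.6 = 338.5 kPa; self-weight term 0.5·γ·B·N_γ·s_γ = 0.5 × 17.2 × 2.76 × 5.72 × 0.89 = 120.84 kPa.
q_ult = 299.92 + 338.5 + 120.84 = 759.25 kPa.
Gross allowable pressure q_all = 759.25 / 3 = 253.08 kPa.
Footing area = 13.248 m², so allowable column load = 253.08 × 13.248 = 3352.9 kN.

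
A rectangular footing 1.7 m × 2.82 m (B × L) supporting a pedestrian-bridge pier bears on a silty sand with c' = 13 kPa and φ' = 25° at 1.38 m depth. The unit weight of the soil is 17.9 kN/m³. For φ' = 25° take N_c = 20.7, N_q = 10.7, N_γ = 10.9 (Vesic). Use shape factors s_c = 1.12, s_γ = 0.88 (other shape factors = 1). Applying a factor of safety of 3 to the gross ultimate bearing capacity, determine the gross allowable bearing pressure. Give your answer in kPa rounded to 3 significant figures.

q_all ≈ 237 kPa

Overburden at base level: q = 17.9 × 1.38 = 24.702 kPa.
Cohesion term c·N_c·s_c = 13 × 20.7 × 1.12 = 301.39 kPa; surcharge term q·N_q = 24.702 × 10.7 = 264.31 kPa; self-weight term 0.5·γ·B·N_γ·s_γ = 0.5 × 17.9 × 1.7 × 10.9 × 0.88 = 145.94 kPa.
q_ult = 301.39 + 264.31 + 145.94 = 711.65 kPa.
q_all = q_ult / FS = 711.65 / 3 = 237.22 kPa.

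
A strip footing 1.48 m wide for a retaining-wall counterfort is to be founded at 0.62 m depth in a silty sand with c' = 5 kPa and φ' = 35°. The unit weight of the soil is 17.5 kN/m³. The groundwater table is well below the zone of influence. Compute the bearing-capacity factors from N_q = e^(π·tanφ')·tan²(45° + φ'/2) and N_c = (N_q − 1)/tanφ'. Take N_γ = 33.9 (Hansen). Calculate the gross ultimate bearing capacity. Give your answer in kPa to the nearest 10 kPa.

q_ult ≈ 1030 kPa

tan35° = 0.7002, so N_q = e^(π×0.7002)·tan²(62.5°) = 9.023 × 3.69 = 33.3.
N_c = (33.3 − 1)/tan35° = 46.12.
Overburden at base level: q = 17.5 × 0.62 = 10.85 kPa.
Cohesion term c·N_c = 5 × 46.124 = 230.62 kPa; surcharge term q·N_q = 10.85 × 33.296 = 361.26 kPa; self-weight term 0.5·γ·B·N_γ = 0.5 × 17.5 × 1.48 × 33.9 = 439 kPa.
q_ult = 230.62 + 361.26 + 439 = 1030.9 kPa.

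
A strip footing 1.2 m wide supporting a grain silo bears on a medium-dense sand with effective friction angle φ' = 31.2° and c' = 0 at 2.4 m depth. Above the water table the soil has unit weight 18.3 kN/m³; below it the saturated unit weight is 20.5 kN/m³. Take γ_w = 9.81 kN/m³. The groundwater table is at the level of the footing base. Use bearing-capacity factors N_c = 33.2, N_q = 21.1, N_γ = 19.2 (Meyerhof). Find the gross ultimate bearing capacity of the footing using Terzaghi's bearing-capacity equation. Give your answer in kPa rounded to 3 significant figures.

Effective surcharge at the founding depth q = γ·D_f = 18.3 × 2.4 = 43.92 kPa.
The water table coincides with the base, so in the self-weight term γ → γ' = 10.69 kN/m³.
q_ult = q·N_q + 0.5·γ·B·N_γ
     = 43.92 × 21.1 + 0.5 × 10.69 × 1.2 × 19.2
     = 926.71 + 123.15 = 1049.9 kPa.

q_ult ≈ 1050 kPa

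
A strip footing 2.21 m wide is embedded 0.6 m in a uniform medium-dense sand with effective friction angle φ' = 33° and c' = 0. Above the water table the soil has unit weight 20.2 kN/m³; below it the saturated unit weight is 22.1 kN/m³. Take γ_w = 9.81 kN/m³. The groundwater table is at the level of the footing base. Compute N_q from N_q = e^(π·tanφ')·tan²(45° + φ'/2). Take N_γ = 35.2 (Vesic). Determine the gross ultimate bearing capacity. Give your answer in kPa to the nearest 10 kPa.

tan33° = 0.6494, so N_q = e^(π×0.6494)·tan²(61.5°) = 7.692 × 3.392 = 26.09.
Effective surcharge at the founding depth q = γ·D_f = 20.2 × 0.6 = 12.12 kPa.
The water table coincides with the base, so in the self-weight term γ → γ' = 12.29 kN/m³.
q_ult = q·N_q + 0.5·γ·B·N_γ
     = 12.12 × 26.092 + 0.5 × 12.29 × 2.21 × 35.2
     = 316.24 + 478.03 = 794.27 kPa.

q_ult ≈ 790 kPa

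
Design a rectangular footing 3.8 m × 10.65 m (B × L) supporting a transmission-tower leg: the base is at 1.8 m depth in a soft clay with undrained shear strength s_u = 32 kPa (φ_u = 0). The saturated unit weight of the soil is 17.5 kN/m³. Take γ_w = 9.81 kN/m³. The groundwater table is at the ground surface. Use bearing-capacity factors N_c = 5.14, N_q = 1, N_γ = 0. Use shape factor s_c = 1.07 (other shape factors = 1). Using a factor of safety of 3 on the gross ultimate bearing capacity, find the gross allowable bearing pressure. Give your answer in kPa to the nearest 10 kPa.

γ' = 17.5 − 9.81 = 7.69 kN/m³ (submerged throughout). q = 7.69 × 1.8 = 13.842 kPa.
c·N_c·s_c = 32 × 5.14 × 1.07 = 175.99 kPa
q·N_q = 13.842 × 1 = 13.842 kPa
q_ult = 175.99 + 13.842 = 189.84 kPa.
q_all = 189.84 / 3 = 63.279 kPa.

q_all ≈ 60 kPa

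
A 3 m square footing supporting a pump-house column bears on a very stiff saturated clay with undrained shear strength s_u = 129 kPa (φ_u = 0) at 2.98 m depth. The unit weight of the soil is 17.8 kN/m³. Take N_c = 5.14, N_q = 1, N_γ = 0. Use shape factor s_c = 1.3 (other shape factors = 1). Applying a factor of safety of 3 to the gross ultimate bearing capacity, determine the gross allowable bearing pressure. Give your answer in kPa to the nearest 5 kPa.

q_all ≈ 305 kPa

Effective surcharge at the founding depth q = γ·D_f = 17.8 × 2.98 = 53.044 kPa.
q_ult = c·N_c·s_c + q·N_q
     = 129 × 5.14 × 1.3 + 53.044 × 1
     = 861.98 + 53.044 = 915.02 kPa.
q_all = q_ult / FS = 915.02 / 3 = 305.01 kPa.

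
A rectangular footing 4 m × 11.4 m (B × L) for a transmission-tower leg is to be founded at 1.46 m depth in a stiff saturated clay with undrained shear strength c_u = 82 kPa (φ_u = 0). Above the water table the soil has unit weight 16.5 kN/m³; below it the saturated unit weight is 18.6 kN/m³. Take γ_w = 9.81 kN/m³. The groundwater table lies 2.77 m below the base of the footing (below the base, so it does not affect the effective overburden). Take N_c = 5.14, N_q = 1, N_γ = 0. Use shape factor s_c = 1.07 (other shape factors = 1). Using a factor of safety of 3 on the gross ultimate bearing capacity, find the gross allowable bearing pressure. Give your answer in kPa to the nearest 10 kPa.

Overburden at base level: q = 16.5 × 1.46 = 24.09 kPa.
Cohesion term c·N_c·s_c = 82 × 5.14 × 1.07 = 450.98 kPa; surcharge term q·N_q = 24.09 × 1 = 24.09 kPa.
q_ult = 450.98 + 24.09 = 475.07 kPa.
q_all = 475.07 / 3 = 158.36 kPa.

q_all ≈ 160 kPa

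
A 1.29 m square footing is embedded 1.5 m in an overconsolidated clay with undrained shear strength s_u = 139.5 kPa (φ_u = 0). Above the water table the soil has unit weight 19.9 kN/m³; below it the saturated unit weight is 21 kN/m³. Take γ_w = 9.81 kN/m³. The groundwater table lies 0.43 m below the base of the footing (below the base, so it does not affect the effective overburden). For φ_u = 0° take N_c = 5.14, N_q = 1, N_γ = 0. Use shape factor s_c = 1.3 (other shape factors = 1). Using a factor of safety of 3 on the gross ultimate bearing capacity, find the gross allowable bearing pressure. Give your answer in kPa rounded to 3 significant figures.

q_all ≈ 321 kPa

q = γ·D_f = 19.9 × 1.5 = 29.85 kPa.
c·N_c·s_c = 139.5 × 5.14 × 1.3 = 932.14 kPa
q·N_q = 29.85 × 1 = 29.85 kPa
q_ult = 932.14 + 29.85 = 961.99 kPa.
q_all = 961.99 / 3 = 320.66 kPa.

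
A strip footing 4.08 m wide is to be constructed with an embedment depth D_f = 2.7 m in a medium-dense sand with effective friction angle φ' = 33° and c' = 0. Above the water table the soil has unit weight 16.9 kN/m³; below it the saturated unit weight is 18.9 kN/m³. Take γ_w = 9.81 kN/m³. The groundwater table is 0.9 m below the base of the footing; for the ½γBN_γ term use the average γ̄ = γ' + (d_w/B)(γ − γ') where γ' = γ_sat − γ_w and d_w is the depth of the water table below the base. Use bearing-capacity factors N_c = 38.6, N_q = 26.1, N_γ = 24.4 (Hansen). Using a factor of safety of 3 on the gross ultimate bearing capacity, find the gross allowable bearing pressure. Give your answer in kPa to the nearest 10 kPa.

q_all ≈ 580 kPa

q = γ·D_f = 16.9 × 2.7 = 45.63 kPa.
γ' = 9.09 kN/m³; averaging over the depth B below the base, γ̄ = γ' + (d_w/B)(γ − γ') = 10.813 kN/m³.
q·N_q = 45.63 × 26.1 = 1190.9 kPa
0.5·γ·B·N_γ = 0.5 × 10.813 × 4.08 × 24.4 = 538.22 kPa
q_ult = 1190.9 + 538.22 = 1729.2 kPa.
q_all = 1729.2 / 3 = 576.39 kPa.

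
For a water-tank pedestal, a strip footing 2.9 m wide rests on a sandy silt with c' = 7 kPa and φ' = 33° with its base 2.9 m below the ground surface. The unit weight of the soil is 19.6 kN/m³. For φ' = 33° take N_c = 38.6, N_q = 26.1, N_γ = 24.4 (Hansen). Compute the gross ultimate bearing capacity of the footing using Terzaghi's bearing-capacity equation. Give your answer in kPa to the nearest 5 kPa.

q = γ·D_f = 19.6 × 2.9 = 56.84 kPa.
c·N_c = 7 × 38.6 = 270.2 kPa
q·N_q = 56.84 × 26.1 = 1483.5 kPa
0.5·γ·B·N_γ = 0.5 × 19.6 × 2.9 × 24.4 = 693.45 kPa
q_ult = 270.2 + 1483.5 + 693.45 = 2447.2 kPa.

q_ult ≈ 2445 kPa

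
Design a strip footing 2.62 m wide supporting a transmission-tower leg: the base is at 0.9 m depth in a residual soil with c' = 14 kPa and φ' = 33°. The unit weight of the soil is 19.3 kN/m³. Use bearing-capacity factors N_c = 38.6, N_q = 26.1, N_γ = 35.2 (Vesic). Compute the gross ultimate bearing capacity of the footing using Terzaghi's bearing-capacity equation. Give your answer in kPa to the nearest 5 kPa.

q_ult ≈ 1885 kPa

Overburden at base level: q = 19.3 × 0.9 = 17.37 kPa.
Cohesion term c·N_c = 14 × 38.6 = 540.4 kPa; surcharge term q·N_q = 17.37 × 26.1 = 453.36 kPa; self-weight term 0.5·γ·B·N_γ = 0.5 × 19.3 × 2.62 × 35.2 = 889.96 kPa.
q_ult = 540.4 + 453.36 + 889.96 = 1883.7 kPa.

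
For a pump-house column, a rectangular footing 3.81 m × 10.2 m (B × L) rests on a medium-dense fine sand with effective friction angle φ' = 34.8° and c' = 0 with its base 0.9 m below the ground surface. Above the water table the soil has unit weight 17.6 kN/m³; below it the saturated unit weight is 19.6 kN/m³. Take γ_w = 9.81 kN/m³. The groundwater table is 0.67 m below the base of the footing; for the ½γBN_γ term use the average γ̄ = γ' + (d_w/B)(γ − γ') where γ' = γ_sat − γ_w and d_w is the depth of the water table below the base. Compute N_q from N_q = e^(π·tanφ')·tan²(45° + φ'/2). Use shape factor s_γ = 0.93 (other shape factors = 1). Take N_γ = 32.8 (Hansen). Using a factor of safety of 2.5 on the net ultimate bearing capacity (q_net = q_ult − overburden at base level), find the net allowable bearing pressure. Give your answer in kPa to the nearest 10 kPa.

q_all(net) ≈ 460 kPa

N_q = e^(π·tan34.8°)·tan²(62.4°) = 32.48.
q = γ·D_f = 17.6 × 0.9 = 15.84 kPa.
γ' = 9.79 kN/m³; averaging over the depth B below the base, γ̄ = γ' + (d_w/B)(γ − γ') = 11.163 kN/m³.
q·N_q = 15.84 × 32.48 = 514.48 kPa
0.5·γ·B·N_γ·s_γ = 0.5 × 11.163 × 3.81 × 32.8 × 0.93 = 648.71 kPa
q_ult = 514.48 + 648.71 = 1163.2 kPa.
q_net = 1163.2 − 15.84 = 1147.4 kPa.
q_all(net) = 1147.4 / 2.5 = 458.94 kPa.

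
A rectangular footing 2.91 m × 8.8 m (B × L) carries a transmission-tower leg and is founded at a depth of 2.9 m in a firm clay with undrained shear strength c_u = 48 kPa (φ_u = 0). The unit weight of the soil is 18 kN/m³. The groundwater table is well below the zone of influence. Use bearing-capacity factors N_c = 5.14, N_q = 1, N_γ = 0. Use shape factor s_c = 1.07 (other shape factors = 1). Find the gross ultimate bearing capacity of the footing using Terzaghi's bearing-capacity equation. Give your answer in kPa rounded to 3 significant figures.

Overburden at base level: q = 18 × 2.9 = 52.2 kPa.
Cohesion term c·N_c·s_c = 48 × 5.14 × 1.07 = 263.99 kPa; surcharge term q·N_q = 52.2 × 1 = 52.2 kPa.
q_ult = 263.99 + 52.2 = 316.19 kPa.

q_ult ≈ 316 kPa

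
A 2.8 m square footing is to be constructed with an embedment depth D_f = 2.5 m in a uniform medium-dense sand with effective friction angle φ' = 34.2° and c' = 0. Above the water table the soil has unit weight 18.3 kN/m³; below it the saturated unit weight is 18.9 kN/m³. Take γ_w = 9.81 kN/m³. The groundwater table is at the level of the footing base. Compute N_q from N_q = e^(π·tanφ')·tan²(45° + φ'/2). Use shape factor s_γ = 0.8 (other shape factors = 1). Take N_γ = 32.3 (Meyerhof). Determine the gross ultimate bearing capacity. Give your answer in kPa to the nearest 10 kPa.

q_ult ≈ 1710 kPa

tan34.2° = 0.6796, so N_q = e^(π×0.6796)·tan²(62.1°) = 8.457 × 3.567 = 30.17.
Overburden at base level: q = 18.3 × 2.5 = 45.75 kPa.
Below the base the soil is submerged, so the ½γBN_γ term uses γ' = 18.9 − 9.81 = 9.09 kN/m³.
Surcharge term q·N_q = 45.75 × 30.168 = 1380.2 kPa; self-weight term 0.5·γ·B·N_γ·s_γ = 0.5 × 9.09 × 2.8 × 32.3 × 0.8 = 328.84 kPa.
q_ult = 1380.2 + 328.84 = 1709 kPa.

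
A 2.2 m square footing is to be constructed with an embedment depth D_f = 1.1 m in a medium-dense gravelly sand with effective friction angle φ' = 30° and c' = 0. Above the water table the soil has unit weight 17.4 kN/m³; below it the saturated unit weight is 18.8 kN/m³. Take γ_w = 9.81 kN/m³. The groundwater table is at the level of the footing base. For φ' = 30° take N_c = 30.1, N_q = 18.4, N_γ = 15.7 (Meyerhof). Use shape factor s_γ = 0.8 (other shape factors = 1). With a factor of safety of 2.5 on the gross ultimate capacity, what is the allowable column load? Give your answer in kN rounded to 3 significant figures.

P_all ≈ 922 kN

q = γ·D_f = 17.4 × 1.1 = 19.14 kPa.
For the ½γBN_γ term take γ' = 18.8 − 9.81 = 8.99 kN/m³ (soil below base is submerged).
q·N_q = 19.14 × 18.4 = 352.18 kPa
0.5·γ·B·N_γ·s_γ = 0.5 × 8.99 × 2.2 × 15.7 × 0.8 = 124.21 kPa
q_ult = 352.18 + 124.21 = 476.38 kPa.
Gross allowable pressure q_all = 476.38 / 2.5 = 190.55 kPa.
Footing area = 4.84 m², so allowable column load = 190.55 × 4.84 = 922.28 kN.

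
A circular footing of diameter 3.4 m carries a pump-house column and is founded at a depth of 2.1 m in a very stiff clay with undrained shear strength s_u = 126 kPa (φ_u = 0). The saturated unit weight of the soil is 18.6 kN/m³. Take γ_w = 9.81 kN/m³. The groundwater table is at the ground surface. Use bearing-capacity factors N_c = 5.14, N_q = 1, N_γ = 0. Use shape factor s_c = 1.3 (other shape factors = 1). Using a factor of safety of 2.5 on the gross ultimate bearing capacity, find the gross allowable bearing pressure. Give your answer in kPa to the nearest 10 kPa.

q_all ≈ 340 kPa

γ' = 18.6 − 9.81 = 8.79 kN/m³ (submerged throughout). q = 8.79 × 2.1 = 18.459 kPa.
c·N_c·s_c = 126 × 5.14 × 1.3 = 841.93 kPa
q·N_q = 18.459 × 1 = 18.459 kPa
q_ult = 841.93 + 18.459 = 860.39 kPa.
q_all = 860.39 / 2.5 = 344.16 kPa.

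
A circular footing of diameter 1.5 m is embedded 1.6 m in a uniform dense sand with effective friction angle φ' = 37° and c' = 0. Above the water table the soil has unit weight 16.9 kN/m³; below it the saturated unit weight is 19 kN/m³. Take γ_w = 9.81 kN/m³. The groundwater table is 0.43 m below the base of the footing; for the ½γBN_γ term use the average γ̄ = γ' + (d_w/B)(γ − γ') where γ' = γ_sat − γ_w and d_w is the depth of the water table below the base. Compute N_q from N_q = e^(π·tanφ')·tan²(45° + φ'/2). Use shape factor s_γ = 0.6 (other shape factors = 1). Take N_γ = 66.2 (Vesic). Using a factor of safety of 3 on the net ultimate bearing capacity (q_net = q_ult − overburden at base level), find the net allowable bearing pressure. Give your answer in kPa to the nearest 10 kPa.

N_q = e^(π·tan37°)·tan²(63.5°) = 42.92.
Overburden at base level: q = 16.9 × 1.6 = 27.04 kPa.
The water table is 0.43 m below the base (< B = 1.5 m), so the ½γBN_γ term uses γ̄ = γ' + (d_w/B)(γ − γ') = 9.19 + (0.43/1.5)(16.9 − 9.19) = 11.4 kN/m³.
Surcharge term q·N_q = 27.04 × 42.92 = 1160.6 kPa; self-weight term 0.5·γ·B·N_γ·s_γ = 0.5 × 11.4 × 1.5 × 66.2 × 0.6 = 339.61 kPa.
q_ult = 1160.6 + 339.61 = 1500.2 kPa.
q_net = 1500.2 − 27.04 = 1473.1 kPa.
q_all(net) = 1473.1 / 3 = 491.04 kPa.

q_all(net) ≈ 490 kPa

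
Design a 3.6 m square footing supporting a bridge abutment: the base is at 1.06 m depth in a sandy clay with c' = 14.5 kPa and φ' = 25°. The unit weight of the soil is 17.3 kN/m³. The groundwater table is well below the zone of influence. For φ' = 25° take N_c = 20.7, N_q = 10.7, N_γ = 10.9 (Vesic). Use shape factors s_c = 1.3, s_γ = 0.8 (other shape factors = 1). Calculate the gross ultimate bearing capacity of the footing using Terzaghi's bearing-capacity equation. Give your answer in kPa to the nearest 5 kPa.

q_ult ≈ 860 kPa

q = γ·D_f = 17.3 × 1.06 = 18.338 kPa.
c·N_c·s_c = 14.5 × 20.7 × 1.3 = 390.19 kPa
q·N_q = 18.338 × 10.7 = 196.22 kPa
0.5·γ·B·N_γ·s_γ = 0.5 × 17.3 × 3.6 × 10.9 × 0.8 = 271.54 kPa
q_ult = 390.19 + 196.22 + 271.54 = 857.95 kPa.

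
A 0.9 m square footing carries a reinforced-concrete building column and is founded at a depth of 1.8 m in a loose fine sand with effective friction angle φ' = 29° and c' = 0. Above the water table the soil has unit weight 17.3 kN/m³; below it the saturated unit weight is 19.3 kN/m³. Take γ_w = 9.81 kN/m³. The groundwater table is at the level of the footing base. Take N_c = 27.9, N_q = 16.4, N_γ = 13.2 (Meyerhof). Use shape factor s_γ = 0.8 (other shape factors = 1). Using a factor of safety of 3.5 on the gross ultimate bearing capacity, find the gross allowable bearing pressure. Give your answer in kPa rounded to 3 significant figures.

q = γ·D_f = 17.3 × 1.8 = 31.14 kPa.
For the ½γBN_γ term take γ' = 19.3 − 9.81 = 9.49 kN/m³ (soil below base is submerged).
q·N_q = 31.14 × 16.4 = 510.7 kPa
0.5·γ·B·N_γ·s_γ = 0.5 × 9.49 × 0.9 × 13.2 × 0.8 = 45.096 kPa
q_ult = 510.7 + 45.096 = 555.79 kPa.
q_all = 555.79 / 3.5 = 158.8 kPa.

q_all ≈ 159 kPa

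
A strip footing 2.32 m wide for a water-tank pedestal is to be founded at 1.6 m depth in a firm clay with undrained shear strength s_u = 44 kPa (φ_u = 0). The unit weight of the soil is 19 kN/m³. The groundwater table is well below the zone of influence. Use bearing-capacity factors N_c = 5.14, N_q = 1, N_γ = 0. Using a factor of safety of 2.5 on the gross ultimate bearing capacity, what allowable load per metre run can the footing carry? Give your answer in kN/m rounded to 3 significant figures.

≈ 238 kN/m

Effective surcharge at the founding depth q = γ·D_f = 19 × 1.6 = 30.4 kPa.
q_ult = c·N_c + q·N_q
     = 44 × 5.14 + 30.4 × 1
     = 226.16 + 30.4 = 256.56 kPa.
Gross allowable pressure q_all = 256.56 / 2.5 = 102.62 kPa.
Allowable wall load = q_all × B = 102.62 × 2.32 = 238.09 kN per metre run.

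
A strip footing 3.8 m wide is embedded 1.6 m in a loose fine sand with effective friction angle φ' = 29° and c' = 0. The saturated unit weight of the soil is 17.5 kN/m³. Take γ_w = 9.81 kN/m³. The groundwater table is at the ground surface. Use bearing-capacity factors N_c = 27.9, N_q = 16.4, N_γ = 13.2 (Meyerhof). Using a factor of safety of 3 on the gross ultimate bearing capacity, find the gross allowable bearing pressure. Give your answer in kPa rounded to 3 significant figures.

q_all ≈ 132 kPa

γ' = 17.5 − 9.81 = 7.69 kN/m³ (submerged throughout). q = 7.69 × 1.6 = 12.304 kPa; the same γ' applies in the ½γBN_γ term.
q·N_q = 12.304 × 16.4 = 201.79 kPa
0.5·γ·B·N_γ = 0.5 × 7.69 × 3.8 × 13.2 = 192.87 kPa
q_ult = 201.79 + 192.87 = 394.65 kPa.
q_all = 394.65 / 3 = 131.55 kPa.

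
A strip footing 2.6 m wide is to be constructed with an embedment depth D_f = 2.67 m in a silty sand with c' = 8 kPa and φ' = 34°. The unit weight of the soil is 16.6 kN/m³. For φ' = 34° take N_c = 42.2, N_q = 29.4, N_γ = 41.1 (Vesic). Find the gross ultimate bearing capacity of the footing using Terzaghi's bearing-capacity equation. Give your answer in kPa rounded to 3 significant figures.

Effective surcharge at the founding depth q = γ·D_f = 16.6 × 2.67 = 44.322 kPa.
q_ult = c·N_c + q·N_q + 0.5·γ·B·N_γ
     = 8 × 42.2 + 44.322 × 29.4 + 0.5 × 16.6 × 2.6 × 41.1
     = 337.6 + 1303.1 + 886.94 = 2527.6 kPa.

q_ult ≈ 2530 kPa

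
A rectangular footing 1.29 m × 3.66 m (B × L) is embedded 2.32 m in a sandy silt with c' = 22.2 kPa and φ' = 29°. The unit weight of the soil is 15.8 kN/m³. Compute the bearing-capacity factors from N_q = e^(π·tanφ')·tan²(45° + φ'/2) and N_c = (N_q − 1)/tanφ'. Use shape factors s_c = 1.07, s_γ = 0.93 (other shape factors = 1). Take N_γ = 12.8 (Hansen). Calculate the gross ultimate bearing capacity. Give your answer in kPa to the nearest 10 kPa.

q_ult ≈ 1390 kPa

tan29° = 0.5543, so N_q = e^(π×0.5543)·tan²(59.5°) = 5.705 × 2.882 = 16.44.
N_c = (16.44 − 1)/tan29° = 27.86.
q = γ·D_f = 15.8 × 2.32 = 36.656 kPa.
c·N_c·s_c = 22.2 × 27.86 × 1.07 = 661.8 kPa
q·N_q = 36.656 × 16.443 = 602.75 kPa
0.5·γ·B·N_γ·s_γ = 0.5 × 15.8 × 1.29 × 12.8 × 0.93 = 121.31 kPa
q_ult = 661.8 + 602.75 + 121.31 = 1385.9 kPa.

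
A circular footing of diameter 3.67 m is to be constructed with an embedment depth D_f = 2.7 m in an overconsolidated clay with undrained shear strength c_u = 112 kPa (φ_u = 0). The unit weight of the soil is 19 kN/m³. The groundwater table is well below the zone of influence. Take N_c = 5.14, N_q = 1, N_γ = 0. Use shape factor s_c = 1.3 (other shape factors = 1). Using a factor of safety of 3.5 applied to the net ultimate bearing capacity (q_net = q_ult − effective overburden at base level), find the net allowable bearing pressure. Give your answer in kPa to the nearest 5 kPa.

Effective surcharge at the founding depth q = γ·D_f = 19 × 2.7 = 51.3 kPa.
q_ult = c·N_c·s_c + q·N_q
     = 112 × 5.14 × 1.3 + 51.3 × 1
     = 748.38 + 51.3 = 799.68 kPa.
Net ultimate: q_net = 799.68 − 51.3 = 748.38 kPa.
q_all(net) = 748.38 / 3.5 = 213.82 kPa.

q_all(net) ≈ 215 kPa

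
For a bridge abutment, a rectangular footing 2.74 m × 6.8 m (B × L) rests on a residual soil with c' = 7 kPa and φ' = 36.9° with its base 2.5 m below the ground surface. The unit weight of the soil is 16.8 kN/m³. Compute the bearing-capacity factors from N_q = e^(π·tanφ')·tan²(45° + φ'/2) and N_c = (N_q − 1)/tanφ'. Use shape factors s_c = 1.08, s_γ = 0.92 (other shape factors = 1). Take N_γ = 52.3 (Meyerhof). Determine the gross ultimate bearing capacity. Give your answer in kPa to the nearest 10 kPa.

q_ult ≈ 3300 kPa

tan36.9° = 0.7508, so N_q = e^(π×0.7508)·tan²(63.45°) = 10.578 × 4.005 = 42.37.
N_c = (42.37 − 1)/tan36.9° = 55.1.
q = γ·D_f = 16.8 × 2.5 = 42 kPa.
c·N_c·s_c = 7 × 55.096 × 1.08 = 416.53 kPa
q·N_q = 42 × 42.368 = 1779.4 kPa
0.5·γ·B·N_γ·s_γ = 0.5 × 16.8 × 2.74 × 52.3 × 0.92 = 1107.4 kPa
q_ult = 416.53 + 1779.4 + 1107.4 = 3303.4 kPa.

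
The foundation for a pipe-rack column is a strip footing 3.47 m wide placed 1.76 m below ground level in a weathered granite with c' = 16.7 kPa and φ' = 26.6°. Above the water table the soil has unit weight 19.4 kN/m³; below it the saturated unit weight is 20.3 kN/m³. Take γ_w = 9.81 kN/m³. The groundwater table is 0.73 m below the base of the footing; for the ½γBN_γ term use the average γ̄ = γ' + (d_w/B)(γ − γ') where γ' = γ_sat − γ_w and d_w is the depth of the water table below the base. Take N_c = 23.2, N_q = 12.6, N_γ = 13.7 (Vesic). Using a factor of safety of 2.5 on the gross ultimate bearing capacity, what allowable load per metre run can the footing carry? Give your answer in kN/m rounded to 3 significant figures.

≈ 1540 kN/m

Overburden at base level: q = 19.4 × 1.76 = 34.144 kPa.
The water table is 0.73 m below the base (< B = 3.47 m), so the ½γBN_γ term uses γ̄ = γ' + (d_w/B)(γ − γ') = 10.49 + (0.73/3.47)(19.4 − 10.49) = 12.364 kN/m³.
Cohesion term c·N_c = 16.7 × 23.2 = 387.44 kPa; surcharge term q·N_q = 34.144 × 12.6 = 430.21 kPa; self-weight term 0.5·γ·B·N_γ = 0.5 × 12.364 × 3.47 × 13.7 = 293.9 kPa.
q_ult = 387.44 + 430.21 + 293.9 = 1111.6 kPa.
Gross allowable pressure q_all = 1111.6 / 2.5 = 444.62 kPa.
Allowable wall load = q_all × B = 444.62 × 3.47 = 1542.8 kN per metre run.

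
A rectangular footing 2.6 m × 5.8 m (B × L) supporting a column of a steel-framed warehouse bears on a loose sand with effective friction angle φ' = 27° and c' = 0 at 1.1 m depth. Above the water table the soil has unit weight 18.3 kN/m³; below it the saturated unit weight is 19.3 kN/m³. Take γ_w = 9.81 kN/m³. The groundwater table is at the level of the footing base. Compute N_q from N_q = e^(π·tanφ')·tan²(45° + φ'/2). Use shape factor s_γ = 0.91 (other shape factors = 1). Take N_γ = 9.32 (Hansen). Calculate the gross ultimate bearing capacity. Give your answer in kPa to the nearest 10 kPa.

tan27° = 0.5095, so N_q = e^(π×0.5095)·tan²(58.5°) = 4.957 × 2.663 = 13.2.
Overburden at base level: q = 18.3 × 1.1 = 20.13 kPa.
Below the base the soil is submerged, so the ½γBN_γ term uses γ' = 19.3 − 9.81 = 9.49 kN/m³.
Surcharge term q·N_q = 20.13 × 13.199 = 265.7 kPa; self-weight term 0.5·γ·B·N_γ·s_γ = 0.5 × 9.49 × 2.6 × 9.32 × 0.91 = 104.63 kPa.
q_ult = 265.7 + 104.63 = 370.33 kPa.

q_ult ≈ 370 kPa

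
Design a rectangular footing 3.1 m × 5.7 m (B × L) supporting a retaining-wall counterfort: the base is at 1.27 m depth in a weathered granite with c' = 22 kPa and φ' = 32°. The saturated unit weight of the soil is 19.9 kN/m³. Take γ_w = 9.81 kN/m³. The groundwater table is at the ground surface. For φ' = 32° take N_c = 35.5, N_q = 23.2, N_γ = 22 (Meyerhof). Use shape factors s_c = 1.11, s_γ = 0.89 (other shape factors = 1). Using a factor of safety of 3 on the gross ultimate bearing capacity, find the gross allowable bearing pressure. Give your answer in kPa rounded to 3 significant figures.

With the water table at the surface the whole profile is submerged: γ' = 19.9 − 9.81 = 10.09 kN/m³, so q = γ'·D_f = 12.814 kPa; the same γ' applies in the ½γBN_γ term.
q_ult = c·N_c·s_c + q·N_q + 0.5·γ·B·N_γ·s_γ
     = 22 × 35.5 × 1.11 + 12.814 × 23.2 + 0.5 × 10.09 × 3.1 × 22 × 0.89
     = 866.91 + 297.29 + 306.22 = 1470.4 kPa.
q_all = 1470.4 / 3 = 490.14 kPa.

q_all ≈ 490 kPa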